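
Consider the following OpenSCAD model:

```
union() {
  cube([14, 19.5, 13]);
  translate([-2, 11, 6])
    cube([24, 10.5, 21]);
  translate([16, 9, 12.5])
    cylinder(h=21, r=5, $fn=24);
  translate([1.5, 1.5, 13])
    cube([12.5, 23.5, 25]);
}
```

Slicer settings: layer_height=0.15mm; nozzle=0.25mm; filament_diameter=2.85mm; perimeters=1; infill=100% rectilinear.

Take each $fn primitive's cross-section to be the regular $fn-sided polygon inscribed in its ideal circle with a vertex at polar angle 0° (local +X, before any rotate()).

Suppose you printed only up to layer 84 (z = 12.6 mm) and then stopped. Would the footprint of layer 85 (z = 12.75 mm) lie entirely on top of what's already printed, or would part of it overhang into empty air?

entirely on top

Compare the two slices. At z = 12.6: the 14×19.5 cube contributes its full rectangle (area 273.00 mm²); the cube at (-2, 11) (footprint 24×10.5) is included at this height (area 252.00 mm²); the cylinder at (16, 9): section is a regular 24-gon, circumradius r=5 (area = (24/2)·5.000²·sin(360°/24) = 77.65 mm²); the cube at (1.5, 1.5) is not intersected at this z (z outside [13, 38]); Merging all regions: the regions partially overlap — summed areas 602.65 mm² minus the doubly-counted overlap 153.90 mm² gives 448.74 mm² — area = 448.74 mm². At z = 12.75: the cube is present — its section is the full 14×19.5 rectangle (area 273.00 mm²); the cube at (-2, 11) is present — its section is the full 24×10.5 rectangle (area 252.00 mm²); the cylinder at (16, 9): section is a regular 24-gon, circumradius r=5 (area = (24/2)·5.000²·sin(360°/24) = 77.65 mm²); the cube at (1.5, 1.5) is absent (z outside [13, 38]); Taking the union: the regions partially overlap — summed areas 602.65 mm² minus the doubly-counted overlap 153.90 mm² gives 448.74 mm² — area = 448.74 mm². Checking containment: the cross-section at z = 12.75 is a subset of the cross-section at z = 12.6.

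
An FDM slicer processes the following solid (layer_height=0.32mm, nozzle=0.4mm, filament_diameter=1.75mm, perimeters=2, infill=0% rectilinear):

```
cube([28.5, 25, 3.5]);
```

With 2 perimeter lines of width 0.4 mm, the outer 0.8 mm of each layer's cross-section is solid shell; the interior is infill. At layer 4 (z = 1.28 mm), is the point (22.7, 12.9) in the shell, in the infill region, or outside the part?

infill

At z = 1.28 mm: the cube (footprint 28.5×25) is included at this height. Overall, the cross-section is a single solid region. The nearest boundary edge runs (28.50, 0.00)→(28.50, 25.00); distance from the point to it = 5.80 mm. The point is inside the cross-section and 5.80 mm from the nearest boundary — more than the 0.8 mm shell width (2 × 0.4), so it's in the infill interior.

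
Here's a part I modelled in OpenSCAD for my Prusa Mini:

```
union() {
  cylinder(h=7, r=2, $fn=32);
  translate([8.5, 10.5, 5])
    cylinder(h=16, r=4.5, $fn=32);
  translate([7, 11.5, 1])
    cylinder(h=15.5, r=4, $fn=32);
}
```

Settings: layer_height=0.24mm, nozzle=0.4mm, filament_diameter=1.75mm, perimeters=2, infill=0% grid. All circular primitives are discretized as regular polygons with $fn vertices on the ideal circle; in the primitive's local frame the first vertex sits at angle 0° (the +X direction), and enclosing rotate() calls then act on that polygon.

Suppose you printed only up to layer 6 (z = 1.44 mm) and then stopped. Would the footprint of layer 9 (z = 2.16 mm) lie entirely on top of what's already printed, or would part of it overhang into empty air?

Compare the two slices. At z = 1.44: the cylinder: section is a regular 32-gon, circumradius r=2 (area = (32/2)·2.000²·sin(360°/32) = 12.49 mm²); the cylinder at (8.5, 10.5) does not reach this height (z outside [5, 21]); the r=4 cylinder at (7, 11.5) gives a regular 32-gon of circumradius 4 (constant along its height) (area = (32/2)·4.000²·sin(360°/32) = 49.94 mm²); Combining (union): the 2 present regions are separate (no shared area or edge), so areas and boundary lengths simply add and each stays a separate island — area = 62.43 mm². At z = 2.16: the r=2 cylinder gives a regular 32-gon of circumradius 2 (constant along its height) (area = (32/2)·2.000²·sin(360°/32) = 12.49 mm²); the cylinder at (8.5, 10.5) does not reach this height (z outside [5, 21]); the r=4 cylinder at (7, 11.5) contributes a regular 32-gon of circumradius 4 (area = (32/2)·4.000²·sin(360°/32) = 49.94 mm²); Combining (union): the 2 present regions are separate (no shared area or edge), so areas and boundary lengths simply add and each stays a separate island — area = 62.43 mm². Checking containment: the cross-section at z = 2.16 is a subset of the cross-section at z = 1.44.

entirely on top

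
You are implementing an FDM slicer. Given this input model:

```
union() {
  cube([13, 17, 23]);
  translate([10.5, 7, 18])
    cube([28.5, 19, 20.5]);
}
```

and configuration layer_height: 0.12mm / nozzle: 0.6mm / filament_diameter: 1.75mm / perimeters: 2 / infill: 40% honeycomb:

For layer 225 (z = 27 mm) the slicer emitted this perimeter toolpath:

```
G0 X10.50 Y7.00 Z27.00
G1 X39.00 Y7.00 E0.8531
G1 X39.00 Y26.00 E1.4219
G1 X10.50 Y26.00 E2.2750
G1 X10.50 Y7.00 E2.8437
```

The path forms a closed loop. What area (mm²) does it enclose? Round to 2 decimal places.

Apply the shoelace formula to the sequence of (X, Y) vertices; enclosed area = 541.50 mm².

541.50 mm²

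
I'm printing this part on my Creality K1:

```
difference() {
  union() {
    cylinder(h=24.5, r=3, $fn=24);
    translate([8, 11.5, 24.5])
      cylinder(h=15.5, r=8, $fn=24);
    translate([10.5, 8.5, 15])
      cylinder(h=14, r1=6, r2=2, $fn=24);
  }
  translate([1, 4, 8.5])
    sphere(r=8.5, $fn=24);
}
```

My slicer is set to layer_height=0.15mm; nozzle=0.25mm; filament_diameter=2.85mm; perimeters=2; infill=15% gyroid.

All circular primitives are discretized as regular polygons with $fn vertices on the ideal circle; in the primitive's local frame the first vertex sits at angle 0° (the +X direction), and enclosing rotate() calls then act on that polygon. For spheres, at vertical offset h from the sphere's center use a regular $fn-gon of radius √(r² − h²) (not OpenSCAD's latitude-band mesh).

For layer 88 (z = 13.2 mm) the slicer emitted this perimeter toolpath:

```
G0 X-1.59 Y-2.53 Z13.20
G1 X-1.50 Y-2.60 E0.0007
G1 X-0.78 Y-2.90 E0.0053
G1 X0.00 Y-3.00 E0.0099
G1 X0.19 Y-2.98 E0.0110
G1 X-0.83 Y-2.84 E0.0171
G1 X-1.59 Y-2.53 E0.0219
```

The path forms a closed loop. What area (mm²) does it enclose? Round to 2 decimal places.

0.07 mm²

Apply the shoelace formula to the sequence of (X, Y) vertices; enclosed area = 0.07 mm².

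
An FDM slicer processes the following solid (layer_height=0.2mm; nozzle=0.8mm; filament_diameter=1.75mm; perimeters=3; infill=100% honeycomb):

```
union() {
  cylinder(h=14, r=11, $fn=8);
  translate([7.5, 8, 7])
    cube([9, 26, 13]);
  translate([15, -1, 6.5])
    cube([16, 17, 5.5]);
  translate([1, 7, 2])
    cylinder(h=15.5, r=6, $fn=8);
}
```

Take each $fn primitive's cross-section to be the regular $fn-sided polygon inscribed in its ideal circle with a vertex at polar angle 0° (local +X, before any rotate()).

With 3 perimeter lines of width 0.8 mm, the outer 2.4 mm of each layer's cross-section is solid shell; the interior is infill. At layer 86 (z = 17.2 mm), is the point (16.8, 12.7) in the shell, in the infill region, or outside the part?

outside

At z = 17.2 mm: the cylinder is not intersected at this z (z outside [0, 14]); the 9×26 cube at (7.5, 8) contributes its full rectangle; the cube at (15, -1) is not intersected at this z (z outside [6.5, 12]); the r=6 cylinder at (1, 7) gives a regular 8-gon of circumradius 6 (constant along its height); Merging all regions: the 2 present regions are separate (no shared area or edge), so areas and boundary lengths simply add and each stays a separate island — 2 connected regions. Overall, the cross-section has 2 separate islands. The nearest boundary edge runs (16.50, 34.00)→(16.50, 8.00); distance from the point to it = 0.30 mm. The point is not inside any of the regions above, so it lies outside the cross-section (0.30 mm from the nearest boundary).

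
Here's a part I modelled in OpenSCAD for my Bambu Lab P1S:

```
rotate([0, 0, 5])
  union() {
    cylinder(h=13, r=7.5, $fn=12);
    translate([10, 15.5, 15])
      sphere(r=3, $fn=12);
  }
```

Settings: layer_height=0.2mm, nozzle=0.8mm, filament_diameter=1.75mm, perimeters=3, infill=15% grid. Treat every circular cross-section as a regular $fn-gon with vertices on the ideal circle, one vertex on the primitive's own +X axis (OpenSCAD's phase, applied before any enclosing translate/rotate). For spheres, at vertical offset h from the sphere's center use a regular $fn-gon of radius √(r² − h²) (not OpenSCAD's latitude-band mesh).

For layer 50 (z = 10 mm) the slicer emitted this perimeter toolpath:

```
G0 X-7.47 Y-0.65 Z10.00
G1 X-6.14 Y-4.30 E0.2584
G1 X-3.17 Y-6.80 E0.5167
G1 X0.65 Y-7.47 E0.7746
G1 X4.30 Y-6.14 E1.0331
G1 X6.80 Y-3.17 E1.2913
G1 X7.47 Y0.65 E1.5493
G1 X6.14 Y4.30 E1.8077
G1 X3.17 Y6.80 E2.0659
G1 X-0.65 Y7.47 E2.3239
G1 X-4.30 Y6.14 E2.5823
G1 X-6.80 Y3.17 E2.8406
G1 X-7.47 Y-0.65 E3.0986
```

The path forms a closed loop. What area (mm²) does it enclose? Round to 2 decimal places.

Apply the shoelace formula to the sequence of (X, Y) vertices; enclosed area = 168.70 mm².

168.70 mm²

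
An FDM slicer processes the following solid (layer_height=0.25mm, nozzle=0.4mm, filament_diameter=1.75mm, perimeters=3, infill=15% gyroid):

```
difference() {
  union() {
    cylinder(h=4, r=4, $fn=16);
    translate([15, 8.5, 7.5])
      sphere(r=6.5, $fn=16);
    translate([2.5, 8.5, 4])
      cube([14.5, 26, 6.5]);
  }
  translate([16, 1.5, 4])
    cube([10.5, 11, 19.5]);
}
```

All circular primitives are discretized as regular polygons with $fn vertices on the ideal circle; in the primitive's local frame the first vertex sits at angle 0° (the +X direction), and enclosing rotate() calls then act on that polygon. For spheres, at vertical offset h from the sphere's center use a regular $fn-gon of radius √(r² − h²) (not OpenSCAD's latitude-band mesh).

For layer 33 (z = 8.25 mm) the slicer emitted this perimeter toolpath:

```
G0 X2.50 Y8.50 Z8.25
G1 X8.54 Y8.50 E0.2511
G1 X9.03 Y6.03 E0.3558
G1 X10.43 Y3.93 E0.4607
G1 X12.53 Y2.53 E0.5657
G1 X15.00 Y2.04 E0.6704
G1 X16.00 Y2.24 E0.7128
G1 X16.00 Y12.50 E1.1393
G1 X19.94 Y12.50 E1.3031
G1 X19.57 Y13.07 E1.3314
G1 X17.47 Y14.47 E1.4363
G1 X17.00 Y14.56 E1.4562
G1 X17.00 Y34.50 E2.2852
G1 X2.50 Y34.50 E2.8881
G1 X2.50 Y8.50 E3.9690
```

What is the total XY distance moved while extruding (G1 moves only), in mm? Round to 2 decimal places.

95.47 mm

Sum the Euclidean lengths of each G1 segment: total = 95.47 mm.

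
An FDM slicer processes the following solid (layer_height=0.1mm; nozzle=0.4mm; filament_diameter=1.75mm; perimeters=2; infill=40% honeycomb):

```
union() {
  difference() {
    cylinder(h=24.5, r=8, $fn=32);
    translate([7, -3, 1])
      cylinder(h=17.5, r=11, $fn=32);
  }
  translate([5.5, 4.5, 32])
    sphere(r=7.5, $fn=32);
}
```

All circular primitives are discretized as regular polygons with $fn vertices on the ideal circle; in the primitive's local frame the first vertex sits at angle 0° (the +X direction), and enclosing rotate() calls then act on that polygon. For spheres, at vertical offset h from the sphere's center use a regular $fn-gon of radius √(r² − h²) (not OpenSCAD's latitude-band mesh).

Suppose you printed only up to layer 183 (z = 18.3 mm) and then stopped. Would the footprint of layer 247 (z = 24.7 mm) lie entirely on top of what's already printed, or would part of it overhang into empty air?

Compare the two slices. At z = 18.3: the r=8 cylinder gives a regular 32-gon of circumradius 8 (constant along its height) (area = (32/2)·8.000²·sin(360°/32) = 199.77 mm²); the r=11 cylinder at (7, -3) contributes a regular 32-gon of circumradius 11 (area = (32/2)·11.000²·sin(360°/32) = 377.69 mm²); Subtracting the remaining from the first: starting from the r=8 cylinder (199.77 mm²), the r=11 cylinder at (7, -3) partially overlaps it — only the 136.35 mm² overlap (of its 377.69 mm²) is removed, clipping the outline — area = 63.42 mm²; the sphere at (5.5, 4.5) is not intersected at this z (|z−center|=13.700 > r=7.5); Taking the union: only the result so far is present, so the union is just that shape — area = 63.42 mm². At z = 24.7: the cylinder is absent (z outside [0, 24.5]); the cylinder at (7, -3) is not intersected at this z (z outside [1, 18.5]); Subtracting the remaining from the first: the first operand is absent here, so nothing remains; the r=7.5 sphere at (5.5, 4.5) slices to a regular 32-gon of circumradius 1.720 (√(r²−h²) with h=7.3 from center) (area = (32/2)·1.720²·sin(360°/32) = 9.24 mm²); Taking the union: only the r=7.5 sphere at (5.5, 4.5) is present, so the union is just that shape — area = 9.24 mm². Checking containment: at z = 24.7 the cross-section extends beyond the z = 18.3 cross-section by about 9.24 mm².

part overhangs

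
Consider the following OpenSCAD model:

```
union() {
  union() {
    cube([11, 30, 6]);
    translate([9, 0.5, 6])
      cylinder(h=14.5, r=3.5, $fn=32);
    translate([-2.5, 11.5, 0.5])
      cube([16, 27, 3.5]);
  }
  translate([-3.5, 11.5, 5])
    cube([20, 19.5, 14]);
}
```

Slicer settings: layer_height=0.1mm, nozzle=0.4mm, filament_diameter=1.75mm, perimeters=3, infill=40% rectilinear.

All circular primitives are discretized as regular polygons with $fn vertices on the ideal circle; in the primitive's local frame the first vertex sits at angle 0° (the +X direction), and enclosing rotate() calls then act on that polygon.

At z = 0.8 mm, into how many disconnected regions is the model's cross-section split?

At z = 0.8 mm: the 11×30 cube contributes its full rectangle; the cylinder at (9, 0.5) is not intersected at this z (z outside [6, 20.5]); the 16×27 cube at (-2.5, 11.5) contributes its full rectangle; Taking the union: the regions partially overlap (shared area 203.50 mm²), so overlapping operands fuse into one piece — 1 connected region; the cube at (-3.5, 11.5) does not reach this height (z outside [5, 19]); Merging all regions: only the result so far is present, so the union is just that shape — 1 connected region. The result has 1 disconnected region.

1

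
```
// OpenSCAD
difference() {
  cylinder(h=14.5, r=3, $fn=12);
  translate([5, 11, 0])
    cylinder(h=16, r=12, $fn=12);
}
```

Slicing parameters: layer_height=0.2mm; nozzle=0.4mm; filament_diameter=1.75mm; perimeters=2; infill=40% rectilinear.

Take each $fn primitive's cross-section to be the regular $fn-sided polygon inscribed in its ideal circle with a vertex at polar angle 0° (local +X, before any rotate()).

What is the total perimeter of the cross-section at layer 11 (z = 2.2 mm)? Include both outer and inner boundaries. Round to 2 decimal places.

At z = 2.2 mm: the r=3 cylinder contributes a regular 12-gon of circumradius 3 (perimeter = 2·12·3.000·sin(180°/12) = 18.63 mm); the cylinder at (5, 11): section is a regular 12-gon, circumradius r=12 (perimeter = 2·12·12.000·sin(180°/12) = 74.54 mm); After the difference (first − rest): starting from the r=3 cylinder, the r=12 cylinder at (5, 11) partially overlaps it — only the 10.76 mm² overlap (of its 432.00 mm²) is removed, clipping the outline — boundary = 16.70 mm. Overall, the cross-section is a single solid region. Total boundary length (outer) = 16.70 mm.

16.70 mm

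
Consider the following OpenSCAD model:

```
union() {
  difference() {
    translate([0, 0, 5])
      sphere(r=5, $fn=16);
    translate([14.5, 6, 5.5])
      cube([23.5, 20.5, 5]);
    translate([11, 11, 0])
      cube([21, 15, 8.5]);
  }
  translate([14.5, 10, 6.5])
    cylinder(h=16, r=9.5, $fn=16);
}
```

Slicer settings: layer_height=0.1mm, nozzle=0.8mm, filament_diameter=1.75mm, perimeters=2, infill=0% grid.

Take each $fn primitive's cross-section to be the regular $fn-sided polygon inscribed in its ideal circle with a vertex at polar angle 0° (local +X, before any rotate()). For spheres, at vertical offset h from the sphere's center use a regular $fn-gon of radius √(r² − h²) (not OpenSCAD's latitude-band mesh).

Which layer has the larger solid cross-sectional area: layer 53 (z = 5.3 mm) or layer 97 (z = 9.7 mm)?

Layer 53 (z = 5.3): the sphere: section is a regular 16-gon, circumradius = √(r²−h²) = √(5²−0.3²) = 4.991 (area = (16/2)·4.991²·sin(360°/16) = 76.26 mm²); the cube at (14.5, 6) is absent (z outside [5.5, 10.5]); the cube at (11, 11) (footprint 21×15) is included at this height (area 315.00 mm²); Taking the first minus the rest: starting from the r=5 sphere (76.26 mm²), the 21×15 cube at (11, 11) misses the remaining region (no effect) — area = 76.26 mm²; the cylinder at (14.5, 10) is absent (z outside [6.5, 22.5]); Taking the union: only that combined region is present, so the union is just that shape — area = 76.26 mm². So its area = 76.26 mm². Layer 97 (z = 9.7): the r=5 sphere contributes a regular 16-gon of circumradius √(5²−4.7²) = 1.706 (area = (16/2)·1.706²·sin(360°/16) = 8.91 mm²); the 23.5×20.5 cube at (14.5, 6) contributes its full rectangle (area 481.75 mm²); the cube at (11, 11) is not intersected at this z (z outside [0, 8.5]); Subtracting the remaining from the first: starting from the r=5 sphere (8.91 mm²), the 23.5×20.5 cube at (14.5, 6) misses the remaining region (no effect) — area = 8.91 mm²; the cylinder at (14.5, 10): section is a regular 16-gon, circumradius r=9.5 (area = (16/2)·9.500²·sin(360°/16) = 276.30 mm²); Merging all regions: the 2 present regions are separate (no shared area or edge), so areas and boundary lengths simply add and each stays a separate island — area = 285.21 mm². So its area = 285.21 mm². Layer 97 is larger (285.21 vs 76.26 mm²).

layer 97 (z = 9.7 mm)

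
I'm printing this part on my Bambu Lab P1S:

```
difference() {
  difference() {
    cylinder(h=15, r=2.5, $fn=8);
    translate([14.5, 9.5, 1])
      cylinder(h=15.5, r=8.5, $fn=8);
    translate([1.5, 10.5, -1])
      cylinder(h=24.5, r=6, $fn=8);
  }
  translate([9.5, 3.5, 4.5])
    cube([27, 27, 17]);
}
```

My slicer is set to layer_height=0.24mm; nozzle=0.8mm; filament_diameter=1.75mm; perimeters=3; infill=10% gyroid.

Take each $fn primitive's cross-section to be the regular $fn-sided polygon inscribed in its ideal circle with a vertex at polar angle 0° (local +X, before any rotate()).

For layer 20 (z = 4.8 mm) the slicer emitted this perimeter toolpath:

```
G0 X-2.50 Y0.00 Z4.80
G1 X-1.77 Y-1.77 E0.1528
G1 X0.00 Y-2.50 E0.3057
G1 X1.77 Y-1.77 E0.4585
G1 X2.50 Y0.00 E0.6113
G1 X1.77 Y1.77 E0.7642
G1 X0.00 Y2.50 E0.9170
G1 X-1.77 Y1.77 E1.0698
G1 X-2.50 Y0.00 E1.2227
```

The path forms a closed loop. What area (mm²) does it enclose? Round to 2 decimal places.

17.70 mm²

Apply the shoelace formula to the sequence of (X, Y) vertices; enclosed area = 17.70 mm².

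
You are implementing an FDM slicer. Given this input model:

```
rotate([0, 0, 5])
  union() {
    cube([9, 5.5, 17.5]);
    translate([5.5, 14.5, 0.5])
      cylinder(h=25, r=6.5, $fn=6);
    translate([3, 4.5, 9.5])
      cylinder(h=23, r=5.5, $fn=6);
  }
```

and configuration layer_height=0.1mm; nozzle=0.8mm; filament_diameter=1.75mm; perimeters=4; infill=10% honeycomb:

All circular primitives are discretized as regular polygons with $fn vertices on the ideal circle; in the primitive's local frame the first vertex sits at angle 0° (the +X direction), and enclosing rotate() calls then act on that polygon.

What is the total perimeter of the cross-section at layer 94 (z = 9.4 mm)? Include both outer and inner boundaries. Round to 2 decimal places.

68.00 mm

At z = 9.4 mm: the cube (footprint 9×5.5) is included at this height (perimeter 29.00 mm); the r=6.5 cylinder at (5.5, 14.5) gives a regular 6-gon of circumradius 6.5 (constant along its height) (perimeter = 2·6·6.500·sin(180°/6) = 39.00 mm); the cylinder at (3, 4.5) is not intersected at this z (z outside [9.5, 32.5]); Combining (union): the 2 present regions are separate (no shared area or edge), so areas and boundary lengths simply add and each stays a separate island — boundary = 68.00 mm; (rotated 5° about Z; rotation is an isometry so areas/perimeters/island counts are preserved). Overall, the cross-section has 2 separate islands. Total boundary length (outer) = 68.00 mm.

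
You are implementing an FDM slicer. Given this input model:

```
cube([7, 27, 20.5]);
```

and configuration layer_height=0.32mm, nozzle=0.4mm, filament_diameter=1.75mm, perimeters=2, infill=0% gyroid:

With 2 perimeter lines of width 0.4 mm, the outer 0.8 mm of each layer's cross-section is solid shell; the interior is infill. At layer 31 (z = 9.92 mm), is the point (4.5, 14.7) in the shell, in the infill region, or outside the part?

infill

At z = 9.92 mm: the cube (footprint 7×27) is included at this height. Overall, the cross-section is a single solid region. The nearest boundary edge runs (7.00, 0.00)→(7.00, 27.00); distance from the point to it = 2.50 mm. The point is inside the cross-section and 2.50 mm from the nearest boundary — more than the 0.8 mm shell width (2 × 0.4), so it's in the infill interior.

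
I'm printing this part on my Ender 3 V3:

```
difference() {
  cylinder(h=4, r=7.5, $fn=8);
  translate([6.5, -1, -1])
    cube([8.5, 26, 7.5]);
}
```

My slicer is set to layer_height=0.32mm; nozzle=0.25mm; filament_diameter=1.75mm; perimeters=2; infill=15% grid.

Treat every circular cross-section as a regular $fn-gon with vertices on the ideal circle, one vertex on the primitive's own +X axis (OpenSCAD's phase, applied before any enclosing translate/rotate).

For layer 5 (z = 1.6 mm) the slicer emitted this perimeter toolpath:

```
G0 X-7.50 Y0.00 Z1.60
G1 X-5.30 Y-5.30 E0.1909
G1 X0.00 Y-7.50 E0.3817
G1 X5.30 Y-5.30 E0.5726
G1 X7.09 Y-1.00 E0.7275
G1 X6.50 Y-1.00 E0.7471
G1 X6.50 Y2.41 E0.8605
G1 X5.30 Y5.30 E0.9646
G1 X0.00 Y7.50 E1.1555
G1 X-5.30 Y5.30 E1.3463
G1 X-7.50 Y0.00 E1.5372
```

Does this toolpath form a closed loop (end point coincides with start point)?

Start point (G0): (-7.50, 0.00). End point (last G1): the path returns to the start — closed.

yes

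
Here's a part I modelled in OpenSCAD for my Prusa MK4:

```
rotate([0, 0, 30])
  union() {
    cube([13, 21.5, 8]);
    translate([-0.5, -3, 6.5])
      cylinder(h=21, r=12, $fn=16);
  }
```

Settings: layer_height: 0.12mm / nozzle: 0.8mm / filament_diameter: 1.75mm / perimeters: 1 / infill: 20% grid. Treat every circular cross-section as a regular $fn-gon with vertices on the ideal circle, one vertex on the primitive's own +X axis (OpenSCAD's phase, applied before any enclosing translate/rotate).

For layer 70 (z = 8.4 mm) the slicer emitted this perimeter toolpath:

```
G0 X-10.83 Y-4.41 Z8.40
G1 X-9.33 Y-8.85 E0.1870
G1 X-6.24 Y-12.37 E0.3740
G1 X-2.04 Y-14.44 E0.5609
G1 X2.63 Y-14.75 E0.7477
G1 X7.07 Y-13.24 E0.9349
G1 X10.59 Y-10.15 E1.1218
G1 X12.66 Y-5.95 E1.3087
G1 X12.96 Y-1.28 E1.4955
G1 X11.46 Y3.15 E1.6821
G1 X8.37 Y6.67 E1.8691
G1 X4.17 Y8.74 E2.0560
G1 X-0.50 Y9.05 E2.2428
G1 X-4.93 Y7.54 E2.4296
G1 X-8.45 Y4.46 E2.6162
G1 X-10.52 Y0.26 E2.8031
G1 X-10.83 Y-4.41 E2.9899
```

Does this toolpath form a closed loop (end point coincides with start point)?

Start point (G0): (-10.83, -4.41). End point (last G1): the path returns to the start — closed.

yes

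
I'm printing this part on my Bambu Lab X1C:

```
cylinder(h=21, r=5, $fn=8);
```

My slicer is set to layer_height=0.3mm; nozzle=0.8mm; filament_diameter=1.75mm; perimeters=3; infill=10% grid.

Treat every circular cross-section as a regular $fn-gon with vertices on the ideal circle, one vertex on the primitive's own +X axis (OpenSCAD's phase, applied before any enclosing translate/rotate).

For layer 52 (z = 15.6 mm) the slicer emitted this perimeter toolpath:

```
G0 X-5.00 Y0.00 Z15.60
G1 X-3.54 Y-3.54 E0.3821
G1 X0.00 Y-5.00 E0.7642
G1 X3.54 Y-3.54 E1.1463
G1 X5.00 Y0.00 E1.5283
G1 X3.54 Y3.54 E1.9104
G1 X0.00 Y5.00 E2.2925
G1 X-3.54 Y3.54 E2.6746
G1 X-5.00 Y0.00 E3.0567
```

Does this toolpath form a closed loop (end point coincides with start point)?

Start point (G0): (-5.00, 0.00). End point (last G1): the path returns to the start — closed.

yes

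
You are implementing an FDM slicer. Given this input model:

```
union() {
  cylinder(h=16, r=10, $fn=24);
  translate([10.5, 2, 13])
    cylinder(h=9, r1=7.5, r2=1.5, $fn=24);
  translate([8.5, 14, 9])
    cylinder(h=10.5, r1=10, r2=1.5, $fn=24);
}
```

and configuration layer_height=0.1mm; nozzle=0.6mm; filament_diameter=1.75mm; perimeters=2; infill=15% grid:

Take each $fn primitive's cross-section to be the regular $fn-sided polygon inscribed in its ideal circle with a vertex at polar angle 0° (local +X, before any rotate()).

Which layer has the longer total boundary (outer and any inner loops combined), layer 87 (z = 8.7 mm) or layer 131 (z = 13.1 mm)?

Layer 87 (z = 8.7): the r=10 cylinder gives a regular 24-gon of circumradius 10 (constant along its height) (perimeter = 2·24·10.000·sin(180°/24) = 62.65 mm); the cone at (10.5, 2) does not reach this height (z outside [13, 22]); the cone at (8.5, 14) does not reach this height (z outside [9, 19.5]); Taking the union: only the r=10 cylinder is present, so the union is just that shape — boundary = 62.65 mm. So its perimeter = 62.65 mm. Layer 131 (z = 13.1): the r=10 cylinder contributes a regular 24-gon of circumradius 10 (perimeter = 2·24·10.000·sin(180°/24) = 62.65 mm); the cone at (10.5, 2) (r1=7.5→r2=1.5) has section circumradius 7.433 here — a regular 24-gon (perimeter = 2·24·7.433·sin(180°/24) = 46.57 mm); the cone at (8.5, 14): at t=0.390 of its height the radius interpolates to r₁+(r₂−r₁)t = 6.681, giving a regular 24-gon of that circumradius (perimeter = 2·24·6.681·sin(180°/24) = 41.86 mm); Merging all regions: the regions partially overlap (shared area 71.19 mm²), so the edge portions inside another operand are dropped and the merged outline is re-measured after clipping — boundary = 100.88 mm. So its perimeter = 100.88 mm. Layer 131 is larger (100.88 vs 62.65 mm).

layer 131 (z = 13.1 mm)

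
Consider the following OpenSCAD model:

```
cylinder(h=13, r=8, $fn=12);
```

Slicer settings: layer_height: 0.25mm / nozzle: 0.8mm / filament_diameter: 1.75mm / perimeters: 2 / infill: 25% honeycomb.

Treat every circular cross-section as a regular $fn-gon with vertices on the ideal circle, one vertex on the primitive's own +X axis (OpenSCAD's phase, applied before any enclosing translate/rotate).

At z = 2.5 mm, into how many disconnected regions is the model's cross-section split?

At z = 2.5 mm: the r=8 cylinder contributes a regular 12-gon of circumradius 8. The result has 1 disconnected region.

1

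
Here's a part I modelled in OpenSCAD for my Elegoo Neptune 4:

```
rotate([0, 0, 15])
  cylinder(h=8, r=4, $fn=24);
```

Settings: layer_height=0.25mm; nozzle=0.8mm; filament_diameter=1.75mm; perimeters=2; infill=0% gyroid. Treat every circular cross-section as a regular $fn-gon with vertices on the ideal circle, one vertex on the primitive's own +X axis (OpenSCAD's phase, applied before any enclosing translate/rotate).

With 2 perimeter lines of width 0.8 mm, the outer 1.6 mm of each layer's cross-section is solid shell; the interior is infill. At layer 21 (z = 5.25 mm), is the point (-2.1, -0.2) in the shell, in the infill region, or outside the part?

infill

At z = 5.25 mm: the r=4 cylinder contributes a regular 24-gon of circumradius 4; (whole slice rotated 15° about Z — lengths, areas and connectivity unchanged). Overall, the cross-section is a single solid region. Undo the 15° rotation: the query point maps to (-2.080, 0.350) in the un-rotated model frame. The nearest boundary edge runs (-3.86, 1.04)→(-4.00, 0.00); distance from the point to it = 1.86 mm. The point is inside the cross-section and 1.86 mm from the nearest boundary — more than the 1.6 mm shell width (2 × 0.8), so it's in the infill interior.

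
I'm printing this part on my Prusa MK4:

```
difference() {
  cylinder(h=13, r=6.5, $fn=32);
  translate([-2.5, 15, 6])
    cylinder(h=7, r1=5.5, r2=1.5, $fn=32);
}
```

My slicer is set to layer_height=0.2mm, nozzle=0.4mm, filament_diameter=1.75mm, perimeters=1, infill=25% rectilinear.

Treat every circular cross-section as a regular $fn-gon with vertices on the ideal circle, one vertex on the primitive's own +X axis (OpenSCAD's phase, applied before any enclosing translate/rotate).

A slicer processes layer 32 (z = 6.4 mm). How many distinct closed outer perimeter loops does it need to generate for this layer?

1

At z = 6.4 mm: the r=6.5 cylinder contributes a regular 32-gon of circumradius 6.5; the cone at (-2.5, 15) (r1=5.5→r2=1.5) has section circumradius 5.271 here — a regular 32-gon; After the difference (first − rest): starting from the r=6.5 cylinder, the cone at (-2.5, 15) misses the remaining region (no effect) — 1 connected region. The result has 1 disconnected region.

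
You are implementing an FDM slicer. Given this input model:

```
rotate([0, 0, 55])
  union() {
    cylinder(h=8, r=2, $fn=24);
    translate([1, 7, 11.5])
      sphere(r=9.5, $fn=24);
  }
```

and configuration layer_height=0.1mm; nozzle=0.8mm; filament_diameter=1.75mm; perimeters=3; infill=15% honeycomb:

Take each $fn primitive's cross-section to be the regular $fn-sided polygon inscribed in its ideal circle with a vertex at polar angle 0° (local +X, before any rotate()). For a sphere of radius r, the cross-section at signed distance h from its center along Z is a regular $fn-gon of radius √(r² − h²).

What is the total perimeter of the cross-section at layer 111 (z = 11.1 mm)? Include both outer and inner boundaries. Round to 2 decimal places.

59.47 mm

At z = 11.1 mm: the cylinder is not intersected at this z (z outside [0, 8]); the r=9.5 sphere at (1, 7) slices to a regular 24-gon of circumradius 9.492 (√(r²−h²) with h=0.4 from center) (perimeter = 2·24·9.492·sin(180°/24) = 59.47 mm); Taking the union: only the r=9.5 sphere at (1, 7) is present, so the union is just that shape — boundary = 59.47 mm; (whole slice rotated 55° about Z — lengths, areas and connectivity unchanged). Overall, the cross-section is a single solid region. Total boundary length (outer) = 59.47 mm.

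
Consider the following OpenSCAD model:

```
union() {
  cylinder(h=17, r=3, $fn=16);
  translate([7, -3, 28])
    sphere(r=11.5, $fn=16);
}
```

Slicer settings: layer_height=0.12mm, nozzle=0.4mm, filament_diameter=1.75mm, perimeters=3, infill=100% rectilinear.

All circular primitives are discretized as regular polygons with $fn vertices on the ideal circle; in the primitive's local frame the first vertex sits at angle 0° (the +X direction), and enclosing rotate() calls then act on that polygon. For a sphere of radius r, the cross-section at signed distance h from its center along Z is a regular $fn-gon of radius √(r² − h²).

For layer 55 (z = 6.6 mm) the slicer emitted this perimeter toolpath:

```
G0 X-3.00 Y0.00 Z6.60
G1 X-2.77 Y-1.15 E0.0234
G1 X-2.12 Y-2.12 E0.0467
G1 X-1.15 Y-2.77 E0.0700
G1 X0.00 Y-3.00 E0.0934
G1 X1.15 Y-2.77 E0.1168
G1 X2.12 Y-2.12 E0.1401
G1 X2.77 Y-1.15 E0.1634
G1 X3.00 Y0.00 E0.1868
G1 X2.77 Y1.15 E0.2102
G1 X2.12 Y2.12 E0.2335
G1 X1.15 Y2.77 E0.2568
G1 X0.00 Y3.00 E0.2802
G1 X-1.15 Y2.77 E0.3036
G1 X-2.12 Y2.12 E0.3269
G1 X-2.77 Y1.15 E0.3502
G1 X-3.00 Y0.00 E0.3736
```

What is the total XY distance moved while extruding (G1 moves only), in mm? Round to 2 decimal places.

18.72 mm

Sum the Euclidean lengths of each G1 segment: total = 18.72 mm.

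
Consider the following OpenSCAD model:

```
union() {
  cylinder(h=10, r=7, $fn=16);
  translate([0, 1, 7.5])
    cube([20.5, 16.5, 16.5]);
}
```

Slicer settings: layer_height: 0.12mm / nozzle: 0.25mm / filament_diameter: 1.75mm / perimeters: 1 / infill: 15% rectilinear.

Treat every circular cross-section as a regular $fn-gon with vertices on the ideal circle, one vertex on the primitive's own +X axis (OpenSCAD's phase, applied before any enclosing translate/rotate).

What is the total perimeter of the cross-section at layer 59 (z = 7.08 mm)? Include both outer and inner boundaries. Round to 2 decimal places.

43.70 mm

At z = 7.08 mm: the r=7 cylinder gives a regular 16-gon of circumradius 7 (constant along its height) (perimeter = 2·16·7.000·sin(180°/16) = 43.70 mm); the cube at (0, 1) is not intersected at this z (z outside [7.5, 24]); Taking the union: only the r=7 cylinder is present, so the union is just that shape — boundary = 43.70 mm. Overall, the cross-section is a single solid region. Total boundary length (outer) = 43.70 mm.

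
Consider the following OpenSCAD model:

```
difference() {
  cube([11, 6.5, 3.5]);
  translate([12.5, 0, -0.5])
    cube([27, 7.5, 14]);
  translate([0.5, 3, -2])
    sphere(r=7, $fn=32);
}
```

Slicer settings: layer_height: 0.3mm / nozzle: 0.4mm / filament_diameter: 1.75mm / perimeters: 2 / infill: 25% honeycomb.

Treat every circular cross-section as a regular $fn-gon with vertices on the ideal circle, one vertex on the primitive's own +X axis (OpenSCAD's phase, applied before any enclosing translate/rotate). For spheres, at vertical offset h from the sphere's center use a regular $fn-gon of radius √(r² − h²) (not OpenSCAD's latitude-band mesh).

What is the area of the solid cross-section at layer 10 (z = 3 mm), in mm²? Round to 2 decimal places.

39.09 mm²

At z = 3 mm: the cube is present — its section is the full 11×6.5 rectangle (area 71.50 mm²); the cube at (12.5, 0) (footprint 27×7.5) is included at this height (area 202.50 mm²); the r=7 sphere at (0.5, 3) slices to a regular 32-gon of circumradius 4.899 (√(r²−h²) with h=5 from center) (area = (32/2)·4.899²·sin(360°/32) = 74.91 mm²); After the difference (first − rest): starting from the 11×6.5 cube (71.50 mm²), the 27×7.5 cube at (12.5, 0) misses the remaining region (no effect); the r=7 sphere at (0.5, 3) partially overlaps it — only the 32.41 mm² overlap (of its 74.91 mm²) is removed, clipping the outline — area = 39.09 mm². Overall, the cross-section is a single solid region. Net area = 39.09 mm².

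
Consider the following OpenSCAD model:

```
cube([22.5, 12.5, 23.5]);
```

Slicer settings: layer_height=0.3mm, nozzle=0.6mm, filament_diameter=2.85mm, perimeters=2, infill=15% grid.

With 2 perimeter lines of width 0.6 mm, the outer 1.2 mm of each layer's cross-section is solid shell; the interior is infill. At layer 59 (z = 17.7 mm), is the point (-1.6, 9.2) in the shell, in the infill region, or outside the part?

At z = 17.7 mm: the 22.5×12.5 cube contributes its full rectangle. Overall, the cross-section is a single solid region. The nearest boundary edge runs (0.00, 12.50)→(0.00, 0.00); distance from the point to it = 1.60 mm. The point is not inside any of the regions above, so it lies outside the cross-section (1.60 mm from the nearest boundary).

outside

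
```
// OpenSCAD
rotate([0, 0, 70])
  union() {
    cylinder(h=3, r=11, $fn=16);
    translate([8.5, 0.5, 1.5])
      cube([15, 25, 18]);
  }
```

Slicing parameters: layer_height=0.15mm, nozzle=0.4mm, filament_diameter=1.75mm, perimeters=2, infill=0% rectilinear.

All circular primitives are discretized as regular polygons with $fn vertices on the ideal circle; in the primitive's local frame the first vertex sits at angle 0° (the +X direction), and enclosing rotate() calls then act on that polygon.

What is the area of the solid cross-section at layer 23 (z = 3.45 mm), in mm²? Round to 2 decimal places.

At z = 3.45 mm: the cylinder is absent (z outside [0, 3]); the cube at (8.5, 0.5) is present — its section is the full 15×25 rectangle (area 375.00 mm²); Combining (union): only the 15×25 cube at (8.5, 0.5) is present, so the union is just that shape — area = 375.00 mm²; (rotated 70° about Z; rotation is an isometry so areas/perimeters/island counts are preserved). Overall, the cross-section is a single solid region. Net area = 375.00 mm².

375.00 mm²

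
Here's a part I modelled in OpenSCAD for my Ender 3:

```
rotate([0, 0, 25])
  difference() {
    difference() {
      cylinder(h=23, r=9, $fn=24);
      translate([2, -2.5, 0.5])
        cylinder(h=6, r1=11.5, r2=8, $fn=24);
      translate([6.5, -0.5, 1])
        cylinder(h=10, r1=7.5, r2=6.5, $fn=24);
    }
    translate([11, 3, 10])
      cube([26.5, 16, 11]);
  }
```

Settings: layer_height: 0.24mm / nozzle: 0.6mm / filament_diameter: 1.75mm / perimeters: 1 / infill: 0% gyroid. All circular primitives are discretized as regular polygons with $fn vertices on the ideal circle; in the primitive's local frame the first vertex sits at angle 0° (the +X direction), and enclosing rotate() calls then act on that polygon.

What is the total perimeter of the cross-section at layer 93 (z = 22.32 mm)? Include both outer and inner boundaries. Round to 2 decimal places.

At z = 22.32 mm: the r=9 cylinder gives a regular 24-gon of circumradius 9 (constant along its height) (perimeter = 2·24·9.000·sin(180°/24) = 56.39 mm); the cone at (2, -2.5) is absent (z outside [0.5, 6.5]); the cone at (6.5, -0.5) is not intersected at this z (z outside [1, 11]); After the difference (first − rest): none of the subtracted shapes is present at this height, so the r=9 cylinder is unchanged — boundary = 56.39 mm; the cube at (11, 3) is absent (z outside [10, 21]); Subtracting the remaining from the first: none of the subtracted shapes is present at this height, so the result so far is unchanged — boundary = 56.39 mm; (rotated 25° about Z; rotation is an isometry so areas/perimeters/island counts are preserved). Overall, the cross-section is a single solid region. Total boundary length (outer) = 56.39 mm.

56.39 mm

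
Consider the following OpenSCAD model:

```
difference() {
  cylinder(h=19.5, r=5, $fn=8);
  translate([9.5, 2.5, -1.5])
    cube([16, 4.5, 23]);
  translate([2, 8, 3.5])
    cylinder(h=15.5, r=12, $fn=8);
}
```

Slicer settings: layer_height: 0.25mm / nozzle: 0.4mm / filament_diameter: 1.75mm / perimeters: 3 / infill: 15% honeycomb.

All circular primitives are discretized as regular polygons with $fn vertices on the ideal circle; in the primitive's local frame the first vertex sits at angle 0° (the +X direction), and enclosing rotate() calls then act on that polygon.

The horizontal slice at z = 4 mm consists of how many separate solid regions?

At z = 4 mm: the r=5 cylinder contributes a regular 8-gon of circumradius 5; the 16×4.5 cube at (9.5, 2.5) contributes its full rectangle; the r=12 cylinder at (2, 8) gives a regular 8-gon of circumradius 12 (constant along its height); After the difference (first − rest): starting from the r=5 cylinder, the 16×4.5 cube at (9.5, 2.5) misses the remaining region (no effect); the r=12 cylinder at (2, 8) partially overlaps it — only the 61.14 mm² overlap (of its 407.29 mm²) is removed, clipping the outline — 1 connected region. The result has 1 disconnected region.

1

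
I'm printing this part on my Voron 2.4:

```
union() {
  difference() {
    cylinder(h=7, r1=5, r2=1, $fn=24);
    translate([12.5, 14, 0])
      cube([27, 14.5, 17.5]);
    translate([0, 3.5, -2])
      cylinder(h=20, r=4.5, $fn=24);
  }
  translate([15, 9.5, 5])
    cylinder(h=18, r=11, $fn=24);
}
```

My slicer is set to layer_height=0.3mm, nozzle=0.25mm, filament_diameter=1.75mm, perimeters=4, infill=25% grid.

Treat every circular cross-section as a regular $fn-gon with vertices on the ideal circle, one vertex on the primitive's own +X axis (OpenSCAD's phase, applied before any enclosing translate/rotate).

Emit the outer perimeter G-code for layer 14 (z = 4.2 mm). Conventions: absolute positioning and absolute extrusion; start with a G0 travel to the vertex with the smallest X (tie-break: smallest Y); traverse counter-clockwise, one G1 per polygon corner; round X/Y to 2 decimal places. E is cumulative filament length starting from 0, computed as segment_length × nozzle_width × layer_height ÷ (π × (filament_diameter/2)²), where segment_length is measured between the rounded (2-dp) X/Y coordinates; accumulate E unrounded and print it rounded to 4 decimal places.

At z = 4.2 mm: the cone contributes a regular 24-gon of circumradius 2.600 (interpolated between r1=5 and r2=1 at t=0.600); the cube at (12.5, 14) (footprint 27×14.5) is included at this height; the r=4.5 cylinder at (0, 3.5) gives a regular 24-gon of circumradius 4.5 (constant along its height); After the difference (first − rest): starting from the cone, the 27×14.5 cube at (12.5, 14) misses the remaining region (no effect); the r=4.5 cylinder at (0, 3.5) partially overlaps it — only the 14.18 mm² overlap (of its 62.89 mm²) is removed, clipping the outline — 1 connected region; the cylinder at (15, 9.5) is absent (z outside [5, 23]); Combining (union): only that combined region is present, so the union is just that shape — 1 connected region. The outline is a single polygon with 18 vertices. Extrusion per mm of travel: 0.25 × 0.3 / (π × 0.875²) = 0.031181. Accumulating E over each segment gives final E = 0.4178.

G0 X-2.58 Y-0.14 Z4.20
G1 X-2.51 Y-0.67 E0.0167
G1 X-2.25 Y-1.30 E0.0379
G1 X-1.84 Y-1.84 E0.0591
G1 X-1.30 Y-2.25 E0.0802
G1 X-0.67 Y-2.51 E0.1015
G1 X0.00 Y-2.60 E0.1225
G1 X0.67 Y-2.51 E0.1436
G1 X1.30 Y-2.25 E0.1649
G1 X1.84 Y-1.84 E0.1860
G1 X2.25 Y-1.30 E0.2071
G1 X2.51 Y-0.67 E0.2284
G1 X2.58 Y-0.14 E0.2451
G1 X2.25 Y-0.40 E0.2582
G1 X1.16 Y-0.85 E0.2949
G1 X0.00 Y-1.00 E0.3314
G1 X-1.16 Y-0.85 E0.3679
G1 X-2.25 Y-0.40 E0.4047
G1 X-2.58 Y-0.14 E0.4178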